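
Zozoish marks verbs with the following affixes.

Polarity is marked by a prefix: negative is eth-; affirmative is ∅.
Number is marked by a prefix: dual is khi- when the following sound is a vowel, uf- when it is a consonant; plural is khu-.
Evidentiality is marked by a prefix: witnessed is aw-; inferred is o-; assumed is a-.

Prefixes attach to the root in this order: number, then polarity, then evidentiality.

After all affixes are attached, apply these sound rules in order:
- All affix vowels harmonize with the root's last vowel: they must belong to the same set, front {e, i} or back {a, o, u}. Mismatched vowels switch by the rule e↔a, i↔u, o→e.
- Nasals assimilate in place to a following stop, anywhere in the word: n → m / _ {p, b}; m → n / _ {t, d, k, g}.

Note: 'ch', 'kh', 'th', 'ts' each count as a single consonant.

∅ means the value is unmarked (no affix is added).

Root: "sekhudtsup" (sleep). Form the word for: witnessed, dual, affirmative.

awufsekhudtsup

Attach number dual uf- (before consonant 's') → ufsekhudtsup.
polarity = affirmative: zero marking, form stays ufsekhudtsup.
Attach evidentiality witnessed aw- → awufsekhudtsup.
Vowel harmony: no change.
Nasal assimilation: no change.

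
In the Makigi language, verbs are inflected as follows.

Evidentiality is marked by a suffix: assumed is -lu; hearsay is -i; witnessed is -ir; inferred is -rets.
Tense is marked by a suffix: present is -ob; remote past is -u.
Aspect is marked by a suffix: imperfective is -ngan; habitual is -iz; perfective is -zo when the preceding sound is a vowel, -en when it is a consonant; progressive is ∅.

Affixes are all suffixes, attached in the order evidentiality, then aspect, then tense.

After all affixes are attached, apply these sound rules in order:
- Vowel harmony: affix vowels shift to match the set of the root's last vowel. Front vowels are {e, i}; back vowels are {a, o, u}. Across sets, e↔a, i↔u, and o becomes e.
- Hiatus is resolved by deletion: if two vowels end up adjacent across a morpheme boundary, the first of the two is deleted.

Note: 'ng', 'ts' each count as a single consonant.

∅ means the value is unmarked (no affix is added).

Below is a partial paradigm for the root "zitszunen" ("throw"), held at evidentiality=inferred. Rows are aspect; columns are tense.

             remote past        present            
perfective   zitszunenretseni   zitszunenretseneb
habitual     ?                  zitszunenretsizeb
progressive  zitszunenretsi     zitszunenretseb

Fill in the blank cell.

Attach evidentiality inferred -rets → zitszunenrets.
Attach aspect habitual -iz → zitszunenretsiz.
Attach tense remote past -u → zitszunenretsizu.
Apply vowel harmony: zitszunenretsizu → zitszunenretsizi.
Vowel deletion: no change.

zitszunenretsizi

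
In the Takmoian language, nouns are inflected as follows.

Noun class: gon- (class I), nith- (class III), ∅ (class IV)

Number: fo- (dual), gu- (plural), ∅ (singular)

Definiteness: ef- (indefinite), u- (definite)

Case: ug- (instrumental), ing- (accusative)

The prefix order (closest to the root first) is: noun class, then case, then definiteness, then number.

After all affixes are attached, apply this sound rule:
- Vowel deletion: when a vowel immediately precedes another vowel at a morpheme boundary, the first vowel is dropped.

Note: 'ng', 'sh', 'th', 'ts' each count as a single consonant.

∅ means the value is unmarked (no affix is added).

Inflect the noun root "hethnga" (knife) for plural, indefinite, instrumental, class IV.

gefughethnga

noun class = class IV: zero marking, form stays hethnga.
Attach case instrumental ug- → ughethnga.
Attach definiteness indefinite ef- → efughethnga.
Attach number plural gu- → guefughethnga.
Apply vowel deletion: guefughethnga → gefughethnga.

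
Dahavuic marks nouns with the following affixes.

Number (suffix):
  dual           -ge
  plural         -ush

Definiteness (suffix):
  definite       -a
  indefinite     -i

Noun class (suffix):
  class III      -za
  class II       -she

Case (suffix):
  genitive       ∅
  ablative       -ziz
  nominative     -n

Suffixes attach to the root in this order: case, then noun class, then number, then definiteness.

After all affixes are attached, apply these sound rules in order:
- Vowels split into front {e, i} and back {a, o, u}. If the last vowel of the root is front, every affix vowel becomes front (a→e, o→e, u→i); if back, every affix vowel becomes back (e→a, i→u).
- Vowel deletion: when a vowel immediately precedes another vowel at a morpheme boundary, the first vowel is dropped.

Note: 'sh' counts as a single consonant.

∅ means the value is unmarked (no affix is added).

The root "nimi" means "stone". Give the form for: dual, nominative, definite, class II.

Attach case nominative -n → nimin.
Attach noun class class II -she → niminshe.
Attach number dual -ge → niminshege.
Attach definiteness definite -a → niminshegea.
Apply vowel harmony: niminshegea → niminshegee.
Apply vowel deletion: niminshegee → niminshege.

niminshege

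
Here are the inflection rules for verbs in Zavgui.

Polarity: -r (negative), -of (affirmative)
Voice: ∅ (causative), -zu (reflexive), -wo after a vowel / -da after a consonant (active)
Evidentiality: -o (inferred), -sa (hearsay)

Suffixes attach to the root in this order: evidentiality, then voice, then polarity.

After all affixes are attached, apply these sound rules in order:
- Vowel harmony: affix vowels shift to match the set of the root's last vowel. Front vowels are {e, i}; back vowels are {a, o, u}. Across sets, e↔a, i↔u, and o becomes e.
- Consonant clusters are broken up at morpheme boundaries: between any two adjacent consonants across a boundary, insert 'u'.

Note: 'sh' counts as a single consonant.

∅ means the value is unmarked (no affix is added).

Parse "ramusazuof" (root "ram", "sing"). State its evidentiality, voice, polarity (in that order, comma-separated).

hearsay, reflexive, affirmative

Segment: ram-sa-zu-of.
evidentiality: -sa → hearsay.
voice: -zu → reflexive.
polarity: -of → affirmative.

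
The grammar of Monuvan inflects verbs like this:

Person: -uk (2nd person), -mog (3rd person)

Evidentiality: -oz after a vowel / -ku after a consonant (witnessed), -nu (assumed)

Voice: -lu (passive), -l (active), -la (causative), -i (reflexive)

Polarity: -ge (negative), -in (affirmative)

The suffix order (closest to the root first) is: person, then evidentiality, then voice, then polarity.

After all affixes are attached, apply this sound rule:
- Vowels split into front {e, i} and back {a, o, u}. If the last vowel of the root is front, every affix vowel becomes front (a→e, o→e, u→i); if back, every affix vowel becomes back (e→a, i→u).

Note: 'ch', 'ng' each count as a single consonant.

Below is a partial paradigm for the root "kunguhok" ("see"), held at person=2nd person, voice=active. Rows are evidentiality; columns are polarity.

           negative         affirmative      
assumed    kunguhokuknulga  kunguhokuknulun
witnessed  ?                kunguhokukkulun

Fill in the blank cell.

Attach person 2nd person -uk → kunguhokuk.
Attach evidentiality witnessed -ku (after consonant 'k') → kunguhokukku.
Attach voice active -l → kunguhokukkul.
Attach polarity negative -ge → kunguhokukkulge.
Apply vowel harmony: kunguhokukkulge → kunguhokukkulga.

kunguhokukkulga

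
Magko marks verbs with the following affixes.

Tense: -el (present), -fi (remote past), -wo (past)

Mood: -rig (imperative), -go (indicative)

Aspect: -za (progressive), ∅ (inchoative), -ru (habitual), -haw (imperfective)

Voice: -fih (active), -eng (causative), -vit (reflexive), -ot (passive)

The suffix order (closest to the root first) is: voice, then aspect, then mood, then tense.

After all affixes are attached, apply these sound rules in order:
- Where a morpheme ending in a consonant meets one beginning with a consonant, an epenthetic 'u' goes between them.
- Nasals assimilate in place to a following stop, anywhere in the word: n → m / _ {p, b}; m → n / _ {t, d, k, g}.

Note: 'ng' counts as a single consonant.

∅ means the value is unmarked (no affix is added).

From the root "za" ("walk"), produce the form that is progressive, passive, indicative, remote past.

zaotuzagofi

Attach voice passive -ot → zaot.
Attach aspect progressive -za → zaotza.
Attach mood indicative -go → zaotzago.
Attach tense remote past -fi → zaotzagofi.
Apply epenthesis: zaotzagofi → zaotuzagofi.
Nasal assimilation: no change.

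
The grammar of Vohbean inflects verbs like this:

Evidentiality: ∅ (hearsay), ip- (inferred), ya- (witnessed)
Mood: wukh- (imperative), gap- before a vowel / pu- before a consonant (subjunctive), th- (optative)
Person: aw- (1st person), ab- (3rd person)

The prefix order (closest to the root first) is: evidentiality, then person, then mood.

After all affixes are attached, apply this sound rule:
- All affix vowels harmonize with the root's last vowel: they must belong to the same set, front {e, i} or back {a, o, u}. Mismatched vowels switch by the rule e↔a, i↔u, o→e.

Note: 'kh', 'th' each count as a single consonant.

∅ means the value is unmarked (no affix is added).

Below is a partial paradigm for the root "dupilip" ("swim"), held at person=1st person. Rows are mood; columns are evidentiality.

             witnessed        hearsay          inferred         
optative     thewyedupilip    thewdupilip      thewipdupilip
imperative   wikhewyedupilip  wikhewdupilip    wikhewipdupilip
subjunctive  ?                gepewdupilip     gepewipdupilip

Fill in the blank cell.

Attach evidentiality witnessed ya- → yadupilip.
Attach person 1st person aw- → awyadupilip.
Attach mood subjunctive gap- (before vowel 'a') → gapawyadupilip.
Apply vowel harmony: gapawyadupilip → gepewyedupilip.

gepewyedupilip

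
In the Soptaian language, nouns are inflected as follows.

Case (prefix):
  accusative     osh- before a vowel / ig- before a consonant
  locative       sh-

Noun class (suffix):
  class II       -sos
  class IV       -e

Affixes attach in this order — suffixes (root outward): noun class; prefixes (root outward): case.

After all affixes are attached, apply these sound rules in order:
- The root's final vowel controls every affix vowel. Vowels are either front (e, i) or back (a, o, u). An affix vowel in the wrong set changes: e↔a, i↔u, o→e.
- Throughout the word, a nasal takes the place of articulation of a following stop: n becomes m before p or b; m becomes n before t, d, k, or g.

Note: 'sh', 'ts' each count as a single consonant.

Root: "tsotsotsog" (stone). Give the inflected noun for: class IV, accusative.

Attach case accusative ig- (before consonant 'ts') → igtsotsotsog.
Attach noun class class IV -e → igtsotsotsoge.
Apply vowel harmony: igtsotsotsoge → ugtsotsotsoga.
Nasal assimilation: no change.

ugtsotsotsoga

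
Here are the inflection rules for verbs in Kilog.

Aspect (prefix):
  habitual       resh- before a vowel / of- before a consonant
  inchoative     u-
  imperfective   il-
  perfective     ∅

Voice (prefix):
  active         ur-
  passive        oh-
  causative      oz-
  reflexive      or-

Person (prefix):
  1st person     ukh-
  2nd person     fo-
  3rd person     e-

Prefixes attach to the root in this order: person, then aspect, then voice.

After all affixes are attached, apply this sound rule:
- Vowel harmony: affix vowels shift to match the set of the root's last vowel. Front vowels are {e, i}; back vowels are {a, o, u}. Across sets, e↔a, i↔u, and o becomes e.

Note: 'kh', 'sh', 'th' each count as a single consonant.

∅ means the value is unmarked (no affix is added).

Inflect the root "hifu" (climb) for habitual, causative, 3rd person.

ozrashahifu

Attach person 3rd person e- → ehifu.
Attach aspect habitual resh- (before vowel 'e') → reshehifu.
Attach voice causative oz- → ozreshehifu.
Apply vowel harmony: ozreshehifu → ozrashahifu.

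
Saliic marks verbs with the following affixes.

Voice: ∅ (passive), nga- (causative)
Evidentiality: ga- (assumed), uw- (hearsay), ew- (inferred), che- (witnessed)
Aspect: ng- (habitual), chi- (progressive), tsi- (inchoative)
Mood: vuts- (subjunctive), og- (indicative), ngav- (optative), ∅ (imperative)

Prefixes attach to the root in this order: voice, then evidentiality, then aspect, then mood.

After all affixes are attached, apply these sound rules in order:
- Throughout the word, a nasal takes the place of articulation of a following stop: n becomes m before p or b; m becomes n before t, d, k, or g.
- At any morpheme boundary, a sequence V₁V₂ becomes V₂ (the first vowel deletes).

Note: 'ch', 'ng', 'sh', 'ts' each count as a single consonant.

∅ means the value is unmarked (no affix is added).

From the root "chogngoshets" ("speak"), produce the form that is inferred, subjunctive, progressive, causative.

vutschewngachogngoshets

Attach voice causative nga- → ngachogngoshets.
Attach evidentiality inferred ew- → ewngachogngoshets.
Attach aspect progressive chi- → chiewngachogngoshets.
Attach mood subjunctive vuts- → vutschiewngachogngoshets.
Nasal assimilation: no change.
Apply vowel deletion: vutschiewngachogngoshets → vutschewngachogngoshets.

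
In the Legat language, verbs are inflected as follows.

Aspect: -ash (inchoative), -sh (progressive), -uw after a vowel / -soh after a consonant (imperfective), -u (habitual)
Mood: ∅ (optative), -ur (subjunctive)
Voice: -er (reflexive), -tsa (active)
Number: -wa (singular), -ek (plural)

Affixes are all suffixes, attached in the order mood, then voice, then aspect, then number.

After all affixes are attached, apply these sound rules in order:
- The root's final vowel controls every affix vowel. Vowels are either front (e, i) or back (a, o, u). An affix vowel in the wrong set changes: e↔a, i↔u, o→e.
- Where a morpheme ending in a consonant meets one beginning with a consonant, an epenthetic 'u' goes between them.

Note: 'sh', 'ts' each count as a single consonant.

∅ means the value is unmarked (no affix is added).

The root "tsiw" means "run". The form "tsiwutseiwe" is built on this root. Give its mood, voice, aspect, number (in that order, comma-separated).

Segment: tsiw-tsa-u-wa.
mood: ∅ → optative.
voice: -tsa → active.
aspect: -u → habitual.
number: -wa → singular.

optative, active, habitual, singular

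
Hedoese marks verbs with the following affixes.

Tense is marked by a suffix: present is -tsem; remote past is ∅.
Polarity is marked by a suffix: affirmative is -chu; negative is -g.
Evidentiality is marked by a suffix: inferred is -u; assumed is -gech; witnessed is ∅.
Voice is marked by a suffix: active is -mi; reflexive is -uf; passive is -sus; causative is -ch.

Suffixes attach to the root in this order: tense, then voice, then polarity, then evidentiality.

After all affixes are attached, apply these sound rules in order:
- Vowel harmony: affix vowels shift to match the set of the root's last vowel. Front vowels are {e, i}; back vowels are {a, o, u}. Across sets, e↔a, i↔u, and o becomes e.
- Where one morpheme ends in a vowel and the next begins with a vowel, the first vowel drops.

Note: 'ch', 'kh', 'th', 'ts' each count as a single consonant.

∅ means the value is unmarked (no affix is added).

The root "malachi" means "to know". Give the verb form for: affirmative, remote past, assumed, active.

tense = remote past: zero marking, form stays malachi.
Attach voice active -mi → malachimi.
Attach polarity affirmative -chu → malachimichu.
Attach evidentiality assumed -gech → malachimichugech.
Apply vowel harmony: malachimichugech → malachimichigech.
Vowel deletion: no change.

malachimichigech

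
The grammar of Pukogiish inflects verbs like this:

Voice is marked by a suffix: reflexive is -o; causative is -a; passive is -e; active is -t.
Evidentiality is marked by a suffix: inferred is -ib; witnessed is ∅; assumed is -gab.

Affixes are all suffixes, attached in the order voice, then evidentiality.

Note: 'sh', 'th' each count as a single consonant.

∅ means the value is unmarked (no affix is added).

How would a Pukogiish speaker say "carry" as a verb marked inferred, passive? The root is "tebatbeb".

tebatbebeib

Attach voice passive -e → tebatbebe.
Attach evidentiality inferred -ib → tebatbebeib.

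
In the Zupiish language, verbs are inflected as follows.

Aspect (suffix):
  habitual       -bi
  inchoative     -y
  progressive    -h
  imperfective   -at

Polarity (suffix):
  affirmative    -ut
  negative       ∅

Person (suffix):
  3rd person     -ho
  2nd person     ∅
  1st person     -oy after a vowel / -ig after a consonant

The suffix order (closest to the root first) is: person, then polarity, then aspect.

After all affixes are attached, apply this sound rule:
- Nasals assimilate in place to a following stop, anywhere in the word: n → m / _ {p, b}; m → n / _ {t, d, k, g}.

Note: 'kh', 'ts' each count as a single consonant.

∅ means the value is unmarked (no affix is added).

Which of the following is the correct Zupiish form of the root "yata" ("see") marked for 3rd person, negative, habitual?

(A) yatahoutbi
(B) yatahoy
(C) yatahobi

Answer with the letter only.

C

Attach person 3rd person -ho → yataho.
polarity = negative: zero marking, form stays yataho.
Attach aspect habitual -bi → yatahobi.
Nasal assimilation: no change.
So the correct form is yatahobi, option (C).
(B) yatahoy is wrong: it uses inchoative instead of habitual for aspect.
(A) yatahoutbi is wrong: it uses affirmative instead of negative for polarity.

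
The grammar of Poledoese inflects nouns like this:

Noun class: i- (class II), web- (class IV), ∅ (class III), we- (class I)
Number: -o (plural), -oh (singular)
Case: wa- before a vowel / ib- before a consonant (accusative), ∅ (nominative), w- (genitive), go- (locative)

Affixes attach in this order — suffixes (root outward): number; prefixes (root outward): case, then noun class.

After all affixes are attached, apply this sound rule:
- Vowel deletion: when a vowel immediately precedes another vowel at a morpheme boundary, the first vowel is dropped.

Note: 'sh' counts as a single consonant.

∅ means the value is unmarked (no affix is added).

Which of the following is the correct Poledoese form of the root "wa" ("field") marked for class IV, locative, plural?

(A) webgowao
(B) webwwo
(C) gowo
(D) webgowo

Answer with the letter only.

Attach case locative go- → gowa.
Attach number plural -o → gowao.
Attach noun class class IV web- → webgowao.
Apply vowel deletion: webgowao → webgowo.
So the correct form is webgowo, option (D).
(B) webwwo is wrong: it uses genitive instead of locative for case.
(C) gowo is wrong: it uses class III instead of class IV for noun class.
(A) webgowao is wrong: it fails to apply the sound rule(s).

D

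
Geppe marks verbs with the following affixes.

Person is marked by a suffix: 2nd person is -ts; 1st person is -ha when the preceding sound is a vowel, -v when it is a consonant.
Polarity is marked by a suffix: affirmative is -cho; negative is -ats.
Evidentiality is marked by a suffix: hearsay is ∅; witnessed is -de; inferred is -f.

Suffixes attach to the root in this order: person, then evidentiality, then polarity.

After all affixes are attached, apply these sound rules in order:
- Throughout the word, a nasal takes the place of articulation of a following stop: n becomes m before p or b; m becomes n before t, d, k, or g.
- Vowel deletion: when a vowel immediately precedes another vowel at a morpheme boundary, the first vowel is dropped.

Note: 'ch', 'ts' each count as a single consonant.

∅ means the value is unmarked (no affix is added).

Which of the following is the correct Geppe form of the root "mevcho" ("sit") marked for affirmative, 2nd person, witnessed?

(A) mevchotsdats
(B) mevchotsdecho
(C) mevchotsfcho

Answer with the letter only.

Attach person 2nd person -ts → mevchots.
Attach evidentiality witnessed -de → mevchotsde.
Attach polarity affirmative -cho → mevchotsdecho.
Nasal assimilation: no change.
Vowel deletion: no change.
So the correct form is mevchotsdecho, option (B).
(A) mevchotsdats is wrong: it uses negative instead of affirmative for polarity.
(C) mevchotsfcho is wrong: it uses inferred instead of witnessed for evidentiality.

B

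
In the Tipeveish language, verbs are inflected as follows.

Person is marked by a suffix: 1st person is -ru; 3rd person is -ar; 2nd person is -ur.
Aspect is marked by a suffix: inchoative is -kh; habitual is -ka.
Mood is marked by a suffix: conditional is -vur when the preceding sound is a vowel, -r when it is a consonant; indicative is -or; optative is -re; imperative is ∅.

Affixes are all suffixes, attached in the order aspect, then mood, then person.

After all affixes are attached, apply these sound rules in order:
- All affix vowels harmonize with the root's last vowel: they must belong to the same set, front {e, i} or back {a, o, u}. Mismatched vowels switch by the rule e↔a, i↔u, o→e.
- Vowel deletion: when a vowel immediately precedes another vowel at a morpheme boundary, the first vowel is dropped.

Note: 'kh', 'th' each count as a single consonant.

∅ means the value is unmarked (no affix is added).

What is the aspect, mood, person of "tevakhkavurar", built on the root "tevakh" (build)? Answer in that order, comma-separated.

habitual, conditional, 3rd person

Segment: tevakh-ka-vur-ar.
aspect: -ka → habitual.
mood: -vur/r → conditional.
person: -ar → 3rd person.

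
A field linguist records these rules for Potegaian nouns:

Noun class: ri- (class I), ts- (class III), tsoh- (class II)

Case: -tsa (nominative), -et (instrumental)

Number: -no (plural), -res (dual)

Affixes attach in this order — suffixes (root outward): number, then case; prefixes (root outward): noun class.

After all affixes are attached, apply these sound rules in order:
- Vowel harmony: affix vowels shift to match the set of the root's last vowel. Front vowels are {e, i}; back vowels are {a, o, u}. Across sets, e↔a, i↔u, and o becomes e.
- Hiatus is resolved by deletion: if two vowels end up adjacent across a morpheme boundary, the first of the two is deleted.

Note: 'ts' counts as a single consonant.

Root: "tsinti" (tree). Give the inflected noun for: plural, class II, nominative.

tsehtsintinetse

Attach number plural -no → tsintino.
Attach noun class class II tsoh- → tsohtsintino.
Attach case nominative -tsa → tsohtsintinotsa.
Apply vowel harmony: tsohtsintinotsa → tsehtsintinetse.
Vowel deletion: no change.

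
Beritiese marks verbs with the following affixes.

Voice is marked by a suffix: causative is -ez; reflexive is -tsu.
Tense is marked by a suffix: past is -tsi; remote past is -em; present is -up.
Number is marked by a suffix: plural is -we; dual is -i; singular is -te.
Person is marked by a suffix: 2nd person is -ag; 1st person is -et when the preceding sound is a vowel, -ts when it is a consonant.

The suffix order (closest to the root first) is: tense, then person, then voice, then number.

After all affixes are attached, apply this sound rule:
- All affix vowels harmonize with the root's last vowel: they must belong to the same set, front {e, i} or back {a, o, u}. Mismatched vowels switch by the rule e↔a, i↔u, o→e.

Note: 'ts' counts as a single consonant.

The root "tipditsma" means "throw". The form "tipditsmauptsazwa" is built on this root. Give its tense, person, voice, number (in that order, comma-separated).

present, 1st person, causative, plural

Segment: tipditsma-up-ts-ez-we.
tense: -up → present.
person: -et/ts → 1st person.
voice: -ez → causative.
number: -we → plural.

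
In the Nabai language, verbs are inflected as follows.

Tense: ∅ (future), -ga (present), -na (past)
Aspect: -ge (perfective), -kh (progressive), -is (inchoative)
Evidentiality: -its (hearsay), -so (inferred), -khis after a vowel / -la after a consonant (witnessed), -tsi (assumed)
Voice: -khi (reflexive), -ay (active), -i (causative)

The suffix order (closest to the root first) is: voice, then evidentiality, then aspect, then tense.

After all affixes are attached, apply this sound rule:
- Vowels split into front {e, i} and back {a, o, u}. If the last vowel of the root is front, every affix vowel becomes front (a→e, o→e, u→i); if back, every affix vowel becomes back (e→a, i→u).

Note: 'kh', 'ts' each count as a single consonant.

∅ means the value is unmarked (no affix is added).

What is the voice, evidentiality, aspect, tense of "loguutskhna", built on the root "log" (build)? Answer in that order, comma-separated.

causative, hearsay, progressive, past

Segment: log-i-its-kh-na.
voice: -i → causative.
evidentiality: -its → hearsay.
aspect: -kh → progressive.
tense: -na → past.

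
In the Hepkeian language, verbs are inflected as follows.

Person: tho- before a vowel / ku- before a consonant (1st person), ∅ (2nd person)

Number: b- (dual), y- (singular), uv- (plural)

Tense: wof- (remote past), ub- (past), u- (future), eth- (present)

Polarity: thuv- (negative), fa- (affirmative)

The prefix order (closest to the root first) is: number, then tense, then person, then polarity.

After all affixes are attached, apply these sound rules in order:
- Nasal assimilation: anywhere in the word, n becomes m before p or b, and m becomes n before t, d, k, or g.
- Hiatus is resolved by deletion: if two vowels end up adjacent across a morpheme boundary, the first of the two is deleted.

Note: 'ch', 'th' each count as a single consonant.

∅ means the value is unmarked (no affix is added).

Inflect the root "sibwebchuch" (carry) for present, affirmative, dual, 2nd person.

Attach number dual b- → bsibwebchuch.
Attach tense present eth- → ethbsibwebchuch.
person = 2nd person: zero marking, form stays ethbsibwebchuch.
Attach polarity affirmative fa- → faethbsibwebchuch.
Nasal assimilation: no change.
Apply vowel deletion: faethbsibwebchuch → fethbsibwebchuch.

fethbsibwebchuch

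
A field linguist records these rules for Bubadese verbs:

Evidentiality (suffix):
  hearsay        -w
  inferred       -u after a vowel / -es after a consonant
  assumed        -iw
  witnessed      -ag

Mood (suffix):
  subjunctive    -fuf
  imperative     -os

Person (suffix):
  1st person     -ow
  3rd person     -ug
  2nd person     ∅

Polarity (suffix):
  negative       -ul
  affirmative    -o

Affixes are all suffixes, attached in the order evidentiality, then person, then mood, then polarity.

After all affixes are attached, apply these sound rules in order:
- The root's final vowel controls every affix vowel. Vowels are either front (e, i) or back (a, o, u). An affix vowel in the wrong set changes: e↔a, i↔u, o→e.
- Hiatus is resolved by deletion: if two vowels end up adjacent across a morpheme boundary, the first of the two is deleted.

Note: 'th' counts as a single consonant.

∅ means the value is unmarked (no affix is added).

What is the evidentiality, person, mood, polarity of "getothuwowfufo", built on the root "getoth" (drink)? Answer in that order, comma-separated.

assumed, 1st person, subjunctive, affirmative

Segment: getoth-iw-ow-fuf-o.
evidentiality: -iw → assumed.
person: -ow → 1st person.
mood: -fuf → subjunctive.
polarity: -o → affirmative.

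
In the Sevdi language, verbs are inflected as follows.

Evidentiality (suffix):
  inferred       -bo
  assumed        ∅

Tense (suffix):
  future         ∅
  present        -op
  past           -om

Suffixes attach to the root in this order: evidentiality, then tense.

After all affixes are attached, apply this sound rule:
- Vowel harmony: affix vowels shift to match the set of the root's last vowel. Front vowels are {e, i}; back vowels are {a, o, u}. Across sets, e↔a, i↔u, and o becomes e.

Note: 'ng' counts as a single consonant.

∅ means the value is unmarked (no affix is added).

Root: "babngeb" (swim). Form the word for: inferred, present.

babngebbeep

Attach evidentiality inferred -bo → babngebbo.
Attach tense present -op → babngebboop.
Apply vowel harmony: babngebboop → babngebbeep.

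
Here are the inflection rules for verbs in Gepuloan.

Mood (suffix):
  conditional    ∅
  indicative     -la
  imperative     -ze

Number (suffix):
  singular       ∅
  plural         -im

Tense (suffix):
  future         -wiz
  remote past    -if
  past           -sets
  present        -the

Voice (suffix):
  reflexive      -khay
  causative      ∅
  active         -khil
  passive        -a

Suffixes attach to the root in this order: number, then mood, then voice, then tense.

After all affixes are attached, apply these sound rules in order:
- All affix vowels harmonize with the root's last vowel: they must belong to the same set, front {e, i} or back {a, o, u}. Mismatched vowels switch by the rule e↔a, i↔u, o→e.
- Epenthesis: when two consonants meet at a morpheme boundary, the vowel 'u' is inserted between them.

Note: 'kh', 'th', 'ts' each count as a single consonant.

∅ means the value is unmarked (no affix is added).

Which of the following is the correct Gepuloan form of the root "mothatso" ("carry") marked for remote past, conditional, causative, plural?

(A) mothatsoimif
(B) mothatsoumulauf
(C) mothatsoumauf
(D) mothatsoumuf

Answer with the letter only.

Attach number plural -im → mothatsoim.
mood = conditional: zero marking, form stays mothatsoim.
voice = causative: zero marking, form stays mothatsoim.
Attach tense remote past -if → mothatsoimif.
Apply vowel harmony: mothatsoimif → mothatsoumuf.
Epenthesis: no change.
So the correct form is mothatsoumuf, option (D).
(B) mothatsoumulauf is wrong: it uses indicative instead of conditional for mood.
(A) mothatsoimif is wrong: it fails to apply the sound rule(s).
(C) mothatsoumauf is wrong: it uses passive instead of causative for voice.

D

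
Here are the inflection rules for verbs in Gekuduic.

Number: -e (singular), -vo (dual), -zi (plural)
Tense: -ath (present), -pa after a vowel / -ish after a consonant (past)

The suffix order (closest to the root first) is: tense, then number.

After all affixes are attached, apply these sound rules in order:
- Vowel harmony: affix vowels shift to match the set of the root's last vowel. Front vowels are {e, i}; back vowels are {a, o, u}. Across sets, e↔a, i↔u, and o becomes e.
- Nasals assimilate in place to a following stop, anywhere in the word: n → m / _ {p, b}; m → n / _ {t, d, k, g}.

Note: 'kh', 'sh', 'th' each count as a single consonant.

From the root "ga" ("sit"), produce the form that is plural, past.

gapazu

Attach tense past -pa (after vowel 'a') → gapa.
Attach number plural -zi → gapazi.
Apply vowel harmony: gapazi → gapazu.
Nasal assimilation: no change.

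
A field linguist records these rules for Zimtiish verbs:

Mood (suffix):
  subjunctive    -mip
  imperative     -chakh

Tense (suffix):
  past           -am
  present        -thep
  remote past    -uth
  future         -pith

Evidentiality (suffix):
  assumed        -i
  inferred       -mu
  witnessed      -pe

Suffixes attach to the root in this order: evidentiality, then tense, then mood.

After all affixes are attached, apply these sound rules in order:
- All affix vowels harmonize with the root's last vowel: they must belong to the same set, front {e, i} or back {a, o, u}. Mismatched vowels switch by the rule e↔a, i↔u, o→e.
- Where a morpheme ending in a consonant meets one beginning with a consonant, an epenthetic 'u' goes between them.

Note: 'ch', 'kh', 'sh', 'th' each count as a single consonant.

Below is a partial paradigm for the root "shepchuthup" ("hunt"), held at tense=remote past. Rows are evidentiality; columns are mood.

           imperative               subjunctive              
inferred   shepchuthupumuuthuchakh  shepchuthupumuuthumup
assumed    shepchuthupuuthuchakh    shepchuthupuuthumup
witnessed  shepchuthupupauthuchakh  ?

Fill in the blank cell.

Attach evidentiality witnessed -pe → shepchuthuppe.
Attach tense remote past -uth → shepchuthuppeuth.
Attach mood subjunctive -mip → shepchuthuppeuthmip.
Apply vowel harmony: shepchuthuppeuthmip → shepchuthuppauthmup.
Apply epenthesis: shepchuthuppauthmup → shepchuthupupauthumup.

shepchuthupupauthumup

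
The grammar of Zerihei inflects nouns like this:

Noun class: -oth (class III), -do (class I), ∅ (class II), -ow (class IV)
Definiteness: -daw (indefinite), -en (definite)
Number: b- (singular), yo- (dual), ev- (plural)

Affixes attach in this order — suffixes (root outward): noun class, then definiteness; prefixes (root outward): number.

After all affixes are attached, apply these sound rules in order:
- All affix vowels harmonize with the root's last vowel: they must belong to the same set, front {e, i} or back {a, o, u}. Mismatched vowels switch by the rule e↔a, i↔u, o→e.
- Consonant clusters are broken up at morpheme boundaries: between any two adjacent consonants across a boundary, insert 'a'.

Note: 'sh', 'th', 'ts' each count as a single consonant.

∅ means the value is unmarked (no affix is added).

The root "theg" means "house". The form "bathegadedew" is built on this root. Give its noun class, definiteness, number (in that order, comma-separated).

Segment: b-theg-do-daw.
noun class: -do → class I.
definiteness: -daw → indefinite.
number: b- → singular.

class I, indefinite, singular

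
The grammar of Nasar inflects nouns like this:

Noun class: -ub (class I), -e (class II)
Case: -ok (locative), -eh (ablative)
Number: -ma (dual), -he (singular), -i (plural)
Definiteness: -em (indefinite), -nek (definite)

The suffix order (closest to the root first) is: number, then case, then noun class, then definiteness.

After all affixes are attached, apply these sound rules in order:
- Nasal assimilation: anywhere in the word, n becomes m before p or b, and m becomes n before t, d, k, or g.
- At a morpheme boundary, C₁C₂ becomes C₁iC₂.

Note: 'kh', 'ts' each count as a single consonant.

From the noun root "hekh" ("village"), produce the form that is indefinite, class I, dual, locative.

Attach number dual -ma → hekhma.
Attach case locative -ok → hekhmaok.
Attach noun class class I -ub → hekhmaokub.
Attach definiteness indefinite -em → hekhmaokubem.
Nasal assimilation: no change.
Apply epenthesis: hekhmaokubem → hekhimaokubem.

hekhimaokubem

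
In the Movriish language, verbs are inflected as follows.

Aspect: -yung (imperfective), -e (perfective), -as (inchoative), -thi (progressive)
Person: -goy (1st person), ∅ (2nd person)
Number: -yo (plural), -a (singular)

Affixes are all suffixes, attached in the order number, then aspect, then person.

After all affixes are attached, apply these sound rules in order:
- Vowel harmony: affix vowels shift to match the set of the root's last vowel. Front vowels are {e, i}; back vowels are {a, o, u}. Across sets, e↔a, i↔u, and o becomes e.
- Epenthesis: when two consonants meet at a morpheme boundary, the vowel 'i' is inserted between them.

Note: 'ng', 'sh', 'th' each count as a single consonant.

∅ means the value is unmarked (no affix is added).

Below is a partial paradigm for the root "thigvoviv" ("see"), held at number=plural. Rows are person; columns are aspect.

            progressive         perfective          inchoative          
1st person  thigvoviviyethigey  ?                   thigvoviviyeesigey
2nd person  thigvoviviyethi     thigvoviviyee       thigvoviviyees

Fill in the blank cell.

Attach number plural -yo → thigvovivyo.
Attach aspect perfective -e → thigvovivyoe.
Attach person 1st person -goy → thigvovivyoegoy.
Apply vowel harmony: thigvovivyoegoy → thigvovivyeegey.
Apply epenthesis: thigvovivyeegey → thigvoviviyeegey.

thigvoviviyeegey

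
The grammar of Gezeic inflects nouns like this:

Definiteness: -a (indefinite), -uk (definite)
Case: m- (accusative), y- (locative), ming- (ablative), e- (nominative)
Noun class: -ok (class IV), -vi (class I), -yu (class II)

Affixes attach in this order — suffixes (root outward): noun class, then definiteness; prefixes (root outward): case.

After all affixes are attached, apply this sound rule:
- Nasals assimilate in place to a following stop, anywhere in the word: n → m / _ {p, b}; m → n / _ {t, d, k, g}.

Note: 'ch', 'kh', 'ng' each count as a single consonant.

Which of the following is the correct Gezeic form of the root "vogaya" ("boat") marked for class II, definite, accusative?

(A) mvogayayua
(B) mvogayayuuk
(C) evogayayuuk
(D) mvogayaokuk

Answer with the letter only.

B

Attach noun class class II -yu → vogayayu.
Attach definiteness definite -uk → vogayayuuk.
Attach case accusative m- → mvogayayuuk.
Nasal assimilation: no change.
So the correct form is mvogayayuuk, option (B).
(A) mvogayayua is wrong: it uses indefinite instead of definite for definiteness.
(C) evogayayuuk is wrong: it uses nominative instead of accusative for case.
(D) mvogayaokuk is wrong: it uses class IV instead of class II for noun class.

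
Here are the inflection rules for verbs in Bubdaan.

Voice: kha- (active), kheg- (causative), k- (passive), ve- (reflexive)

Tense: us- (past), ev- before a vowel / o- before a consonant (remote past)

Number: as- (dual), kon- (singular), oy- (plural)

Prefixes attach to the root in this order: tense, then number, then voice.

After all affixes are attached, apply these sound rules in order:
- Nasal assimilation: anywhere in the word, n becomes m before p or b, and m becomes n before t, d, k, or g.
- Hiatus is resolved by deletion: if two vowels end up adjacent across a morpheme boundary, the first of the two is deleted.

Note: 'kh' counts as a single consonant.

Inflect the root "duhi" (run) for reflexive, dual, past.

Attach tense past us- → usduhi.
Attach number dual as- → asusduhi.
Attach voice reflexive ve- → veasusduhi.
Nasal assimilation: no change.
Apply vowel deletion: veasusduhi → vasusduhi.

vasusduhi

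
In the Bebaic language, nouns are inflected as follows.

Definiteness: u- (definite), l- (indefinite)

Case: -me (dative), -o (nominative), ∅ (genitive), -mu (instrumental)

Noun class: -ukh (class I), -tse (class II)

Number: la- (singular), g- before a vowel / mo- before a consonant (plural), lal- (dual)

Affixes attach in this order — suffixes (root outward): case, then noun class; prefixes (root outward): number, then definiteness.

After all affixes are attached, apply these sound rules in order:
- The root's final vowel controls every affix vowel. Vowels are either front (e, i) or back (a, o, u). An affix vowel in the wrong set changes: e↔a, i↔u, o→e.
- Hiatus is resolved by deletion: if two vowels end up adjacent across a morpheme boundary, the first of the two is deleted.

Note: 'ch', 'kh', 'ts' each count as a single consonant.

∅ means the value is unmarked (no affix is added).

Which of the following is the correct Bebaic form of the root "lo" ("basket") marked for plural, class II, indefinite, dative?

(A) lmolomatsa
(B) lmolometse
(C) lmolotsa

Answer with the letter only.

Attach number plural mo- (before consonant 'l') → molo.
Attach case dative -me → molome.
Attach definiteness indefinite l- → lmolome.
Attach noun class class II -tse → lmolometse.
Apply vowel harmony: lmolometse → lmolomatsa.
Vowel deletion: no change.
So the correct form is lmolomatsa, option (A).
(B) lmolometse is wrong: it fails to apply the sound rule(s).
(C) lmolotsa is wrong: it uses nominative instead of dative for case.

A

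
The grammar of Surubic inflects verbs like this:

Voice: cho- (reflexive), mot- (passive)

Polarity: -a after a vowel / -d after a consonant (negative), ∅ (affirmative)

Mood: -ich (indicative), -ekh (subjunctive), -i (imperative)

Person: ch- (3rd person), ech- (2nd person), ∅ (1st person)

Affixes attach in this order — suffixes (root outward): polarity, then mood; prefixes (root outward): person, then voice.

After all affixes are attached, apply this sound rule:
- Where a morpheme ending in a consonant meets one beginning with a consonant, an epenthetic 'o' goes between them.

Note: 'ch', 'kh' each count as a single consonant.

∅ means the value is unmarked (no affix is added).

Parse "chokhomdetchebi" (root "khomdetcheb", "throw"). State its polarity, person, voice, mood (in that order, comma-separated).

affirmative, 1st person, reflexive, imperative

Segment: cho-khomdetcheb-i.
polarity: ∅ → affirmative.
person: ∅ → 1st person.
voice: cho- → reflexive.
mood: -i → imperative.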